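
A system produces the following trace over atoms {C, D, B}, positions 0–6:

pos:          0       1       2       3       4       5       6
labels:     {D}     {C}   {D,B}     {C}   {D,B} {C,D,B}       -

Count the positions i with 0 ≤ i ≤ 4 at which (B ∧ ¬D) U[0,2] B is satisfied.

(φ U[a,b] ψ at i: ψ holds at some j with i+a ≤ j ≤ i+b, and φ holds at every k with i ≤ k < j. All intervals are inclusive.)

Evaluate at each i in [0,4]:
  i=0: ✗ (lhs fails at k=0 before rhs at j=2)
  i=1: ✗ (lhs fails at k=1 before rhs at j=2)
  i=2: ✓ (rhs at j=2)
  i=3: ✗ (lhs fails at k=3 before rhs at j=4)
  i=4: ✓ (rhs at j=4)
Positions where it holds: {2, 4} → 2.

2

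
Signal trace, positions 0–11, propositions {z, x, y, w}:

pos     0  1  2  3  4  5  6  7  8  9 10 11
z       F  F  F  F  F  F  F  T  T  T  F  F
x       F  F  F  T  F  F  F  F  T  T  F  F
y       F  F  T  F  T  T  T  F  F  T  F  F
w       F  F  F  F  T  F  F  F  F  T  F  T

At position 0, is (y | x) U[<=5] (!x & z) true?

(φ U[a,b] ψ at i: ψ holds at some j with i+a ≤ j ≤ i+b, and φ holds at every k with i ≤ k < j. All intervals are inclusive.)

No

Need some j in [0,5] with (!x & z), and (y | x) at every k in [0,j-1].
  j=0: (!x & z) false.
  j=1: (!x & z) false.
  j=2: (!x & z) false.
  j=3: (!x & z) false.
  j=4: (!x & z) false.
  j=5: (!x & z) false.
No j in the window works → until fails.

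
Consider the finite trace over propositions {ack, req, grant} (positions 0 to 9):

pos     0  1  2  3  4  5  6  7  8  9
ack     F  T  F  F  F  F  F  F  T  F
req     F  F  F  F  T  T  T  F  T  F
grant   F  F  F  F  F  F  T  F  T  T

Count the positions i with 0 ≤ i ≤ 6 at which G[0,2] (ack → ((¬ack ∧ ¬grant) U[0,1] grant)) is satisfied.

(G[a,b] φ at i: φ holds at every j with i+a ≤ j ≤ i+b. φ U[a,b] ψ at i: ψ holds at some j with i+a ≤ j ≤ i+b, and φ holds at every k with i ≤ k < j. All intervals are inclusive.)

Evaluate at each i in [0,6]:
  i=0: ✗ (fails at j=1)
  i=1: ✗ (fails at j=1)
  i=2: ✓ (all of [2,4])
  i=3: ✓ (all of [3,5])
  i=4: ✓ (all of [4,6])
  i=5: ✓ (all of [5,7])
  i=6: ✓ (all of [6,8])
Positions where it holds: {2, 3, 4, 5, 6} → 5.

5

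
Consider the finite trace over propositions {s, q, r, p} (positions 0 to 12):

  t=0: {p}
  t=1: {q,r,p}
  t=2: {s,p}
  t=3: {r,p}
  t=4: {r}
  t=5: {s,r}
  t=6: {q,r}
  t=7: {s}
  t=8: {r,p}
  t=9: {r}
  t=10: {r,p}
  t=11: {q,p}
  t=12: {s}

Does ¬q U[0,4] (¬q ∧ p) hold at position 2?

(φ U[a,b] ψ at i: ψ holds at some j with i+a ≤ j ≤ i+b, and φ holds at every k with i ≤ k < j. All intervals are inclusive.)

True

Need some j in [2,6] with (¬q ∧ p), and ¬q at every k in [2,j-1].
  j=2: (¬q ∧ p) holds; no prefix to check → satisfied.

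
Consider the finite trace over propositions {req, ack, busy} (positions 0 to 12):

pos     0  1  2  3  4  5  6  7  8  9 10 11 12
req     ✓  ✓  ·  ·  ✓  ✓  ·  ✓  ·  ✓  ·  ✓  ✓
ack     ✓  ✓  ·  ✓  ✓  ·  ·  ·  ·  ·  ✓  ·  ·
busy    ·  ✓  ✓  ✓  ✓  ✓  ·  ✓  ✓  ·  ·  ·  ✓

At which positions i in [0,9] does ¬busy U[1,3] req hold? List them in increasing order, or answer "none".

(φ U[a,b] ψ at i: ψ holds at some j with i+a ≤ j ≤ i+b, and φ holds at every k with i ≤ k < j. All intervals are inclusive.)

0, 6, 9

Evaluate at each i in [0,9]:
  i=0: ✓ (rhs at j=1; lhs holds on [0,0])
  i=1: ✗ (lhs fails at k=1 before rhs at j=4)
  i=2: ✗ (lhs fails at k=2 before rhs at j=4)
  i=3: ✗ (lhs fails at k=3 before rhs at j=4)
  i=4: ✗ (lhs fails at k=4 before rhs at j=5)
  i=5: ✗ (lhs fails at k=5 before rhs at j=7)
  i=6: ✓ (rhs at j=7; lhs holds on [6,6])
  i=7: ✗ (lhs fails at k=7 before rhs at j=9)
  i=8: ✗ (lhs fails at k=8 before rhs at j=9)
  i=9: ✓ (rhs at j=11; lhs holds on [9,10])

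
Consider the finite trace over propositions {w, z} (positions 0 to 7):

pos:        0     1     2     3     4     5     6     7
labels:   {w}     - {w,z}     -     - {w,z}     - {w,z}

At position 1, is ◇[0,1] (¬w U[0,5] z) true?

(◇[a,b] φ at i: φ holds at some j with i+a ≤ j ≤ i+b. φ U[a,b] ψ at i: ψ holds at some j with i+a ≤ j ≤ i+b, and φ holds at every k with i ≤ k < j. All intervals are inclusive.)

Holds

Check (¬w U[0,5] z) at each j in [1,2]:
  j=1: holds
  j=2: holds
Found at j=1 → formula holds.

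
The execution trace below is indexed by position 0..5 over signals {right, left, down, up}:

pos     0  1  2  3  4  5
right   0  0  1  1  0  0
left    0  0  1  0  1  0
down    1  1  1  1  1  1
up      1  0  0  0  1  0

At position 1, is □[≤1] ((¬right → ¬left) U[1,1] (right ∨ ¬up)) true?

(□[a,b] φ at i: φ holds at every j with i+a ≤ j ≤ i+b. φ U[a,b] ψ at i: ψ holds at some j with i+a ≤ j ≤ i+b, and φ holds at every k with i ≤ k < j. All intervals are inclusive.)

Yes

Check ((¬right → ¬left) U[1,1] (right ∨ ¬up)) at every j in [1,2]:
  j=1: holds
  j=2: holds
All positions satisfy it → formula holds.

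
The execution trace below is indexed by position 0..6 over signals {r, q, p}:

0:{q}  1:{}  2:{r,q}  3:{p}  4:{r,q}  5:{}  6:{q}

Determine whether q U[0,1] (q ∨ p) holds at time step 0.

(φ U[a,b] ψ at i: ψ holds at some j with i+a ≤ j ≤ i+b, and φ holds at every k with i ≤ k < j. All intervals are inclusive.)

Need some j in [0,1] with (q ∨ p), and q at every k in [0,j-1].
  j=0: (q ∨ p) holds; no prefix to check → satisfied.

True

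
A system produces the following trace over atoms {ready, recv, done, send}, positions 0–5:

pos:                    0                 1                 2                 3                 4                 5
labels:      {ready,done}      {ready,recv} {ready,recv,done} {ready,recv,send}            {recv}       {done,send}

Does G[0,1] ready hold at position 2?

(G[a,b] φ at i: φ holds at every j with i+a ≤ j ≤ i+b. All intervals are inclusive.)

True

Check ready at every j in [2,3]:
  j=2: true
  j=3: true
All positions satisfy it → formula holds.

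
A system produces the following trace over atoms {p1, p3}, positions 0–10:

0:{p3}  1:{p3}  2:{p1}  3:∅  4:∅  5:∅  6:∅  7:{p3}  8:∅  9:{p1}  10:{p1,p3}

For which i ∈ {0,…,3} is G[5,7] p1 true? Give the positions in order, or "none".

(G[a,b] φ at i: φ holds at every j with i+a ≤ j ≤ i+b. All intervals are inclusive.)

Evaluate at each i in [0,3]:
  i=0: ✗ (fails at j=5)
  i=1: ✗ (fails at j=6)
  i=2: ✗ (fails at j=7)
  i=3: ✗ (fails at j=8)

none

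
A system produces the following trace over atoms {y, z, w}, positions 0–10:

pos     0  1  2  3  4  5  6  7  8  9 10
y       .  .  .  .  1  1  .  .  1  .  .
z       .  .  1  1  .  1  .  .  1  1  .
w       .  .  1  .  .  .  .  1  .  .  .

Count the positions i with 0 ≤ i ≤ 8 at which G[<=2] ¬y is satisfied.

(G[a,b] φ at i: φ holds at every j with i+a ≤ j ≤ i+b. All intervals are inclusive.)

2

Evaluate at each i in [0,8]:
  i=0: ✓ (all of [0,2])
  i=1: ✓ (all of [1,3])
  i=2: ✗ (fails at j=4)
  i=3: ✗ (fails at j=4)
  i=4: ✗ (fails at j=4)
  i=5: ✗ (fails at j=5)
  i=6: ✗ (fails at j=8)
  i=7: ✗ (fails at j=8)
  i=8: ✗ (fails at j=8)
Positions where it holds: {0, 1} → 2.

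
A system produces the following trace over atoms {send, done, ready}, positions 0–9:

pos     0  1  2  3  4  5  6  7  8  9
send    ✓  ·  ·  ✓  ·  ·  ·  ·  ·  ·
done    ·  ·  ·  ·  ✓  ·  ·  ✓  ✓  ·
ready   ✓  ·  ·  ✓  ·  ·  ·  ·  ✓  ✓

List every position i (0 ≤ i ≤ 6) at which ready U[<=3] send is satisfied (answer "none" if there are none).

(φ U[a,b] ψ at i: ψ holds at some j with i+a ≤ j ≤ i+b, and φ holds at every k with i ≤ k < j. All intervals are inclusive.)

0, 3

Evaluate at each i in [0,6]:
  i=0: ✓ (rhs at j=0)
  i=1: ✗ (lhs fails at k=1 before rhs at j=3)
  i=2: ✗ (lhs fails at k=2 before rhs at j=3)
  i=3: ✓ (rhs at j=3)
  i=4: ✗ (no rhs in [4,7])
  i=5: ✗ (no rhs in [5,8])
  i=6: ✗ (no rhs in [6,9])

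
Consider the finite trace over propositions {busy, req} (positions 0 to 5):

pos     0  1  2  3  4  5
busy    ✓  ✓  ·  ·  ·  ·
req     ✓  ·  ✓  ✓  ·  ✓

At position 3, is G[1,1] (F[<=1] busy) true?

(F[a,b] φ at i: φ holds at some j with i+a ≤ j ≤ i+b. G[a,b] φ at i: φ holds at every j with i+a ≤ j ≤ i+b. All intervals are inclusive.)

Check F[<=1] busy at every j in [4,4]:
  j=4: fails (none in [4,5])
Fails at j=4 → formula fails.

No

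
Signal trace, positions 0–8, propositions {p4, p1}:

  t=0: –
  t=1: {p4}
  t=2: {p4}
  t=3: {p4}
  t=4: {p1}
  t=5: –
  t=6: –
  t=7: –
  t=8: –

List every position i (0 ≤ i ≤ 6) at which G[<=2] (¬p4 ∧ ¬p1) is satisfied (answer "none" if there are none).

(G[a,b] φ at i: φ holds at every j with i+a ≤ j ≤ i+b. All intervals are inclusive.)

Evaluate at each i in [0,6]:
  i=0: ✗ (fails at j=1)
  i=1: ✗ (fails at j=1)
  i=2: ✗ (fails at j=2)
  i=3: ✗ (fails at j=3)
  i=4: ✗ (fails at j=4)
  i=5: ✓ (all of [5,7])
  i=6: ✓ (all of [6,8])

5, 6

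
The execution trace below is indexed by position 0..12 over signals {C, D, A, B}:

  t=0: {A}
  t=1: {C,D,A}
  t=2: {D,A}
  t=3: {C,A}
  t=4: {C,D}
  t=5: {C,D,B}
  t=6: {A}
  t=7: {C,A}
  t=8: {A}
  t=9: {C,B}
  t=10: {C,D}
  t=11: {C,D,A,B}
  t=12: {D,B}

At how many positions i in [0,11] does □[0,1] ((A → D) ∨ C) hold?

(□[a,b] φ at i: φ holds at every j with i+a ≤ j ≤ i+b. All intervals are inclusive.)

Evaluate at each i in [0,11]:
  i=0: ✗ (fails at j=0)
  i=1: ✓ (all of [1,2])
  i=2: ✓ (all of [2,3])
  i=3: ✓ (all of [3,4])
  i=4: ✓ (all of [4,5])
  i=5: ✗ (fails at j=6)
  i=6: ✗ (fails at j=6)
  i=7: ✗ (fails at j=8)
  i=8: ✗ (fails at j=8)
  i=9: ✓ (all of [9,10])
  i=10: ✓ (all of [10,11])
  i=11: ✓ (all of [11,12])
Positions where it holds: {1, 2, 3, 4, 9, 10, 11} → 7.

7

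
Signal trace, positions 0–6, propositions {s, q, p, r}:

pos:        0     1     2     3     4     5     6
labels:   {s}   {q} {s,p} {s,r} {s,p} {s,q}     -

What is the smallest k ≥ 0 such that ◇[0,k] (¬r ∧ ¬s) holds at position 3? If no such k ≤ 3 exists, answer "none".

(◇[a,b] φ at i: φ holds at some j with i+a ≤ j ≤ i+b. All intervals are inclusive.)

3

Scan j = 3,4,… for (¬r ∧ ¬s):
  j=3: fails
  j=4: fails
  j=5: fails
  j=6: holds
First hit at j=6, so smallest k = 6-3 = 3.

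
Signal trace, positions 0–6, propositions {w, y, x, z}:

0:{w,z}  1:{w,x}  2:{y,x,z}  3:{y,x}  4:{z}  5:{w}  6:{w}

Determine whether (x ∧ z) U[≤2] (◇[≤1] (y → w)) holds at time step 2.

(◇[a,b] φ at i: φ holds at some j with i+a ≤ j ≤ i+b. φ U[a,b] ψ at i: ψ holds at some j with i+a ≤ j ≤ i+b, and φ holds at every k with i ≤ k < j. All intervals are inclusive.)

Yes

Need some j in [2,4] with ◇[≤1] (y → w), and (x ∧ z) at every k in [2,j-1].
  j=2: ◇[≤1] (y → w) — fails (none in [2,3]).
  j=3: ◇[≤1] (y → w) holds; (x ∧ z) holds at every k in [2,2] → satisfied.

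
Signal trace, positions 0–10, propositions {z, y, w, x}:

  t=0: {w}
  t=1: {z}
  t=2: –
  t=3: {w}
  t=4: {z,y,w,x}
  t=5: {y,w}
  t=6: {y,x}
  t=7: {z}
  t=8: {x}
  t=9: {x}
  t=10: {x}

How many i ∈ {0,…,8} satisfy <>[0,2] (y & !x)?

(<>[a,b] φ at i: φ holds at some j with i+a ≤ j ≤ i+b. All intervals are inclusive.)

3

Evaluate at each i in [0,8]:
  i=0: ✗ (none in [0,2])
  i=1: ✗ (none in [1,3])
  i=2: ✗ (none in [2,4])
  i=3: ✓ (witness j=5)
  i=4: ✓ (witness j=5)
  i=5: ✓ (witness j=5)
  i=6: ✗ (none in [6,8])
  i=7: ✗ (none in [7,9])
  i=8: ✗ (none in [8,10])
Positions where it holds: {3, 4, 5} → 3.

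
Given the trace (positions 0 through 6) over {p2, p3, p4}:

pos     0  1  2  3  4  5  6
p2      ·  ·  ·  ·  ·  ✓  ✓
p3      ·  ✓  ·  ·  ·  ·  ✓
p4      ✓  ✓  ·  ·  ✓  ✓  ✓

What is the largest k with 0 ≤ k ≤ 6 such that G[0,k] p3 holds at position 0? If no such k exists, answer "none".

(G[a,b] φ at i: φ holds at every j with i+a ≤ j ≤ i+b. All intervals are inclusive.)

none

p3 must hold from j=0 onward; find where it first fails.
  j=0: fails → no k works.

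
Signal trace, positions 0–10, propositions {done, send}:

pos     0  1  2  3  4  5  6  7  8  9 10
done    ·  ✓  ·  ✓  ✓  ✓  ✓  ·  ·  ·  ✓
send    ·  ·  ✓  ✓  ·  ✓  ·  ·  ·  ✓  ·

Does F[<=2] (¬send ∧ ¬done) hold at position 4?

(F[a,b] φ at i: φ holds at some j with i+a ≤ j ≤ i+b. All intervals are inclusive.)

No

Check (¬send ∧ ¬done) at each j in [4,6]:
  j=4: false
  j=5: false
  j=6: false
No position in the window satisfies it → formula fails.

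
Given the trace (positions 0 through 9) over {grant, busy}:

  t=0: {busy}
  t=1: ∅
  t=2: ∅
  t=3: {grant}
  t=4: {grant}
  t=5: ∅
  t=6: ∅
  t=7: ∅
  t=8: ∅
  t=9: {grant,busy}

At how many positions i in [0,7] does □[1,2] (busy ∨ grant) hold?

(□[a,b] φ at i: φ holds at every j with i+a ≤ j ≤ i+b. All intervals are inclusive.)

1

Evaluate at each i in [0,7]:
  i=0: ✗ (fails at j=1)
  i=1: ✗ (fails at j=2)
  i=2: ✓ (all of [3,4])
  i=3: ✗ (fails at j=5)
  i=4: ✗ (fails at j=5)
  i=5: ✗ (fails at j=6)
  i=6: ✗ (fails at j=7)
  i=7: ✗ (fails at j=8)
Positions where it holds: {2} → 1.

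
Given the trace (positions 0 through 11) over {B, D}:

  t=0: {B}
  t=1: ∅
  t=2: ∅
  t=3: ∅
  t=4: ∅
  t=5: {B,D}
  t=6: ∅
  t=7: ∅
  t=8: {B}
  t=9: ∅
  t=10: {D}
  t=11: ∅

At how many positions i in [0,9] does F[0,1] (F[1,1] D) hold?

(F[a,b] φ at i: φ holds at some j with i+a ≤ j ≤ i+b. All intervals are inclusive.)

Evaluate at each i in [0,9]:
  i=0: ✗ (none in [0,1])
  i=1: ✗ (none in [1,2])
  i=2: ✗ (none in [2,3])
  i=3: ✓ (witness j=4)
  i=4: ✓ (witness j=4)
  i=5: ✗ (none in [5,6])
  i=6: ✗ (none in [6,7])
  i=7: ✗ (none in [7,8])
  i=8: ✓ (witness j=9)
  i=9: ✓ (witness j=9)
Positions where it holds: {3, 4, 8, 9} → 4.

4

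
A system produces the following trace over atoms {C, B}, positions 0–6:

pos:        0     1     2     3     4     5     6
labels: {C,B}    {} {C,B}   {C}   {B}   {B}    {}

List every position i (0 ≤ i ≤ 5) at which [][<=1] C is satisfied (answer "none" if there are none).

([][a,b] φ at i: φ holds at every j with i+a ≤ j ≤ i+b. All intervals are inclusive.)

Evaluate at each i in [0,5]:
  i=0: ✗ (fails at j=1)
  i=1: ✗ (fails at j=1)
  i=2: ✓ (all of [2,3])
  i=3: ✗ (fails at j=4)
  i=4: ✗ (fails at j=4)
  i=5: ✗ (fails at j=5)

2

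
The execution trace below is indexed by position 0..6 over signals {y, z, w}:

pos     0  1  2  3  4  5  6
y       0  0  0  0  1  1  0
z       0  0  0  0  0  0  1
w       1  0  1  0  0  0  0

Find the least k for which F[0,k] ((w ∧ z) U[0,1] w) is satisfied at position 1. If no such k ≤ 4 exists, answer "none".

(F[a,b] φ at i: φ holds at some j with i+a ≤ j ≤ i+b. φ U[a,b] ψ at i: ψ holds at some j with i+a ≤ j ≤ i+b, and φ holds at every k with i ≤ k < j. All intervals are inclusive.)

1

Scan j = 1,2,… for ((w ∧ z) U[0,1] w):
  j=1: fails
  j=2: holds
First hit at j=2, so smallest k = 2-1 = 1.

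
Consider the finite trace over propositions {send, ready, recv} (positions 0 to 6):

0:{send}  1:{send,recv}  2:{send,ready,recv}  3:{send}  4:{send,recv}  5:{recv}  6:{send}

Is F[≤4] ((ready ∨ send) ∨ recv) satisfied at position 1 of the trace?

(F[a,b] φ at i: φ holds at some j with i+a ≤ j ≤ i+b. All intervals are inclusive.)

Holds

Check ((ready ∨ send) ∨ recv) at each j in [1,5]:
  j=1: true
  j=2: true
  j=3: true
  j=4: true
  j=5: true
Found at j=1 → formula holds.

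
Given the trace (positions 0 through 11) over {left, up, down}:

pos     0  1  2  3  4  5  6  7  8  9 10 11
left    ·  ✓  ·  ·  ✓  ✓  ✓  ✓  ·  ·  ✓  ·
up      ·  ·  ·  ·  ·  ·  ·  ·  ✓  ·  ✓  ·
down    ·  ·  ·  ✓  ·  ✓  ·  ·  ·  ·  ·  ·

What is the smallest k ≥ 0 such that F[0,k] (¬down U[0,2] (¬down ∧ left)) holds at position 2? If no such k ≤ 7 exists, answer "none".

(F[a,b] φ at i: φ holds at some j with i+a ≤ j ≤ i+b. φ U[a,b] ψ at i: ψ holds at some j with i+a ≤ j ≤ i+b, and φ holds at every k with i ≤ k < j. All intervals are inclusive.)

2

Scan j = 2,3,… for (¬down U[0,2] (¬down ∧ left)):
  j=2: fails
  j=3: fails
  j=4: holds
First hit at j=4, so smallest k = 4-2 = 2.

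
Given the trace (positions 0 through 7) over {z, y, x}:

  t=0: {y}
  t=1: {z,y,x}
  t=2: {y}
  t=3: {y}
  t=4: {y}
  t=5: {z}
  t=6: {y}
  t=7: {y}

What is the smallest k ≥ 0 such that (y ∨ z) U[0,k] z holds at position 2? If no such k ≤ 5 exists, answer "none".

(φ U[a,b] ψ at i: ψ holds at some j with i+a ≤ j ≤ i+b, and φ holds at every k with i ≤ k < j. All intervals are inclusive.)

3

Need earliest j ≥ 2 with z, and (y ∨ z) at every k in [2,j-1].
  j=2: rhs fails.
  j=3: rhs fails.
  j=4: rhs fails.
  j=5: rhs holds; lhs holds on [2,4]. k = 3.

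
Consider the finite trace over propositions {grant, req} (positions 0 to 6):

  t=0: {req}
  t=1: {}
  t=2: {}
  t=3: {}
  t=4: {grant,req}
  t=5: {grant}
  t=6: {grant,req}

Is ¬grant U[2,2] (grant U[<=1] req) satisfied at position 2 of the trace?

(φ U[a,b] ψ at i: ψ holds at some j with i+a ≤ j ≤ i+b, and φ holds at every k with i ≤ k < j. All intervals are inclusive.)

Yes

Need some j in [4,4] with (grant U[<=1] req), and ¬grant at every k in [2,j-1].
  j=4: (grant U[<=1] req) holds; ¬grant holds at every k in [2,3] → satisfied.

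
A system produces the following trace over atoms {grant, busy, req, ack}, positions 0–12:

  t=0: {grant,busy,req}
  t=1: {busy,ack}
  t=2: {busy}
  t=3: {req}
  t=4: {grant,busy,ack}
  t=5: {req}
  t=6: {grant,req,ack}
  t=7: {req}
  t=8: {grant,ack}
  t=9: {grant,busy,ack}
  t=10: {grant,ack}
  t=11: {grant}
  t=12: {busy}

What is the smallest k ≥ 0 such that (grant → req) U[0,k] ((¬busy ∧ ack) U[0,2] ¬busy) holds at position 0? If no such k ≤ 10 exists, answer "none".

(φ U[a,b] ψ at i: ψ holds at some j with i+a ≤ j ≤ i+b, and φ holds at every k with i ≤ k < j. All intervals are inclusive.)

3

Need earliest j ≥ 0 with ((¬busy ∧ ack) U[0,2] ¬busy), and (grant → req) at every k in [0,j-1].
  j=0: rhs fails.
  j=1: rhs fails.
  j=2: rhs fails.
  j=3: rhs holds; lhs holds on [0,2]. k = 3.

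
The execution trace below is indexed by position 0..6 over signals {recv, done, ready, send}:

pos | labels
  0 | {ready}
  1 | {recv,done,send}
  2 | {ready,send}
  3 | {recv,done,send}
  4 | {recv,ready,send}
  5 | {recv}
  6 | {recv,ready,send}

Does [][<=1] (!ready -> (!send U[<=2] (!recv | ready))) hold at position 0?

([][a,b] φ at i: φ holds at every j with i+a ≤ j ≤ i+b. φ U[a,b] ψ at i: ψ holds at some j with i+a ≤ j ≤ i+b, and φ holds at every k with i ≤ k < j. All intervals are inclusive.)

No

Check (!ready -> (!send U[<=2] (!recv | ready))) at every j in [0,1]:
  j=0: antecedent false → ✓
  j=1: antecedent true; consequent fails → ✗
Fails at j=1 → formula fails.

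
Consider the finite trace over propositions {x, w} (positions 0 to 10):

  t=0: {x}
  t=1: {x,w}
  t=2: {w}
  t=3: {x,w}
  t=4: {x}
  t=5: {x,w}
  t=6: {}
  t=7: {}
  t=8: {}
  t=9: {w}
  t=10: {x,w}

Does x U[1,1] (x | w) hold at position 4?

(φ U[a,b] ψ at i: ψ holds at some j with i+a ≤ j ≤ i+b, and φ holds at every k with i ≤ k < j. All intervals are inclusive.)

Need some j in [5,5] with (x | w), and x at every k in [4,j-1].
  j=5: (x | w) holds; x holds at every k in [4,4] → satisfied.

Yes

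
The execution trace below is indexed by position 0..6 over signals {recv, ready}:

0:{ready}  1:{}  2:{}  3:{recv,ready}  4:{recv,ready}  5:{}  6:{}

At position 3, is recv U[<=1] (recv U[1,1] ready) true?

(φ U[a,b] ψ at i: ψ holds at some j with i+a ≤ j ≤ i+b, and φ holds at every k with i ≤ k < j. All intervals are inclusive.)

Need some j in [3,4] with (recv U[1,1] ready), and recv at every k in [3,j-1].
  j=3: (recv U[1,1] ready) holds; no prefix to check → satisfied.

True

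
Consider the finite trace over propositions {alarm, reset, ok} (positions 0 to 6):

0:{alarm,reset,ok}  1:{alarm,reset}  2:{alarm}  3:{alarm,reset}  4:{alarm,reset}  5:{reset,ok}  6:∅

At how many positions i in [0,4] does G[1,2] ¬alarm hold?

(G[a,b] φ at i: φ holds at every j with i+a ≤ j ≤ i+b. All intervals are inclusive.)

Evaluate at each i in [0,4]:
  i=0: ✗ (fails at j=1)
  i=1: ✗ (fails at j=2)
  i=2: ✗ (fails at j=3)
  i=3: ✗ (fails at j=4)
  i=4: ✓ (all of [5,6])
Positions where it holds: {4} → 1.

1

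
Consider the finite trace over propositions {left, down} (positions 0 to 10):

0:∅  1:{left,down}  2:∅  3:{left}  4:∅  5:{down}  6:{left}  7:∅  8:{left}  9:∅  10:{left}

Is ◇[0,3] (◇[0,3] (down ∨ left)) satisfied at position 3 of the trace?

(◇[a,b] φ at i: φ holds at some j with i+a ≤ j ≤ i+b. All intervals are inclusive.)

Holds

Check ◇[0,3] (down ∨ left) at each j in [3,6]:
  j=3: holds (witness at 3)
  j=4: holds (witness at 5)
  j=5: holds (witness at 5)
  j=6: holds (witness at 6)
Found at j=3 → formula holds.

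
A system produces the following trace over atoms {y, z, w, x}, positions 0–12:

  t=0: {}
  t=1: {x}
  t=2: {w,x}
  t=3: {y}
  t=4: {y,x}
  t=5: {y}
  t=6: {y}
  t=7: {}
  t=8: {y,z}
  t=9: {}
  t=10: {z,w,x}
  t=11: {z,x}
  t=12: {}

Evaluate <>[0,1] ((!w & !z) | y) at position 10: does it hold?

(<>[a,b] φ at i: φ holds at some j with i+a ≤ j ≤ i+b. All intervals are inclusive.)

Does not hold

Check ((!w & !z) | y) at each j in [10,11]:
  j=10: false
  j=11: false
No position in the window satisfies it → formula fails.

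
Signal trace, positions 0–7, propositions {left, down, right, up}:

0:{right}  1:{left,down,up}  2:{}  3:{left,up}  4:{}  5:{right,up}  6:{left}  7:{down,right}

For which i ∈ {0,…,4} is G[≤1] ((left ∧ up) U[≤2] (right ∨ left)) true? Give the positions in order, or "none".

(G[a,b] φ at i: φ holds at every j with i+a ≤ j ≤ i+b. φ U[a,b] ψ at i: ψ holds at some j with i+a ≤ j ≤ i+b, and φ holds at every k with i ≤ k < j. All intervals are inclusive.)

Evaluate at each i in [0,4]:
  i=0: ✓ (all of [0,1])
  i=1: ✗ (fails at j=2)
  i=2: ✗ (fails at j=2)
  i=3: ✗ (fails at j=4)
  i=4: ✗ (fails at j=4)

0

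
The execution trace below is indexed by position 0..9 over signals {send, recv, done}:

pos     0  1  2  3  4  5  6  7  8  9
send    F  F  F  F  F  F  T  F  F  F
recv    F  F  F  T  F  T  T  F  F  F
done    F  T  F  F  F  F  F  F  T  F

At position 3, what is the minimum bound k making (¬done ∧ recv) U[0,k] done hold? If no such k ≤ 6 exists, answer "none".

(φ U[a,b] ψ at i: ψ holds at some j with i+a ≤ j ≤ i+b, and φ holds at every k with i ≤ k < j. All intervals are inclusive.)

Need earliest j ≥ 3 with done, and (¬done ∧ recv) at every k in [3,j-1].
  j=3: rhs fails.
  j=4: rhs fails.
  j=5: rhs fails.
  j=6: rhs fails.
  j=7: rhs fails.
  j=8: rhs holds but lhs fails at k=4.
  j=9: rhs fails.
No witness within the range → none.

none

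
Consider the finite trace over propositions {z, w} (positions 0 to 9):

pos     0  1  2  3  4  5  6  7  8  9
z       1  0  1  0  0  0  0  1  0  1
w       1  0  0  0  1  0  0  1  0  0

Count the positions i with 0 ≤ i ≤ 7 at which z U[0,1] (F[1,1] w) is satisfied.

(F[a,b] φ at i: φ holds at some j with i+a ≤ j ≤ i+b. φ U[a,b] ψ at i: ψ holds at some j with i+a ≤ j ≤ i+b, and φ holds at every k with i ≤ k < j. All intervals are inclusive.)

Evaluate at each i in [0,7]:
  i=0: ✗ (no rhs in [0,1])
  i=1: ✗ (no rhs in [1,2])
  i=2: ✓ (rhs at j=3; lhs holds on [2,2])
  i=3: ✓ (rhs at j=3)
  i=4: ✗ (no rhs in [4,5])
  i=5: ✗ (lhs fails at k=5 before rhs at j=6)
  i=6: ✓ (rhs at j=6)
  i=7: ✗ (no rhs in [7,8])
Positions where it holds: {2, 3, 6} → 3.

3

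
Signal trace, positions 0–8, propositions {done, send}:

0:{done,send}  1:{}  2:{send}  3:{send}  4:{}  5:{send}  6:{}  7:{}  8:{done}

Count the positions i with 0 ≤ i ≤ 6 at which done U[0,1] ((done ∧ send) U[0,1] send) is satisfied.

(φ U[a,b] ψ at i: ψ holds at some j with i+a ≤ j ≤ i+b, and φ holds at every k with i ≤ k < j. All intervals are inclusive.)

4

Evaluate at each i in [0,6]:
  i=0: ✓ (rhs at j=0)
  i=1: ✗ (lhs fails at k=1 before rhs at j=2)
  i=2: ✓ (rhs at j=2)
  i=3: ✓ (rhs at j=3)
  i=4: ✗ (lhs fails at k=4 before rhs at j=5)
  i=5: ✓ (rhs at j=5)
  i=6: ✗ (no rhs in [6,7])
Positions where it holds: {0, 2, 3, 5} → 4.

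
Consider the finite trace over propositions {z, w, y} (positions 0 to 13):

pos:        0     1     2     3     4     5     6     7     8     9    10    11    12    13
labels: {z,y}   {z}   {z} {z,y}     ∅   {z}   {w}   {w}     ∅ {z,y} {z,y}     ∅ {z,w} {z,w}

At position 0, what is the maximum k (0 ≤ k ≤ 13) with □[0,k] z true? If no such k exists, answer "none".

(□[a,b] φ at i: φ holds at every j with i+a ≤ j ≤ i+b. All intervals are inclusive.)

z must hold from j=0 onward; find where it first fails.
  j=0: holds
  j=1: holds
  j=2: holds
  j=3: holds
  j=4: fails
Holds on [0,3], so largest k = 3.

3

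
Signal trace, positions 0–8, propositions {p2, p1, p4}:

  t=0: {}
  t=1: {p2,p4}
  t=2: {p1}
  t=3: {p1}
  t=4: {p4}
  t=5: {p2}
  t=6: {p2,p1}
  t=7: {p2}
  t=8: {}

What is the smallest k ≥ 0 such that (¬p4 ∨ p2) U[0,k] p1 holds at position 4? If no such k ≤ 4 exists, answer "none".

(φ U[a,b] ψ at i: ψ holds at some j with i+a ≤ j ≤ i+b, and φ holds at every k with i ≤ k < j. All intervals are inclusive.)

Need earliest j ≥ 4 with p1, and (¬p4 ∨ p2) at every k in [4,j-1].
  j=4: rhs fails.
  j=5: rhs fails.
  j=6: rhs holds but lhs fails at k=4.
  j=7: rhs fails.
  j=8: rhs fails.
No witness within the range → none.

none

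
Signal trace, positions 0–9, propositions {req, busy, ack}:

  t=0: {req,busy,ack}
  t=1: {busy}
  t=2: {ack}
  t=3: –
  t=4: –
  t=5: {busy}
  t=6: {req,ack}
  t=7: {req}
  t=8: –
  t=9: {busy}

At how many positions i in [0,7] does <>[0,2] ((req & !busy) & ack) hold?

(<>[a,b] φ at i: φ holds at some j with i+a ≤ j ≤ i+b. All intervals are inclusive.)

3

Evaluate at each i in [0,7]:
  i=0: ✗ (none in [0,2])
  i=1: ✗ (none in [1,3])
  i=2: ✗ (none in [2,4])
  i=3: ✗ (none in [3,5])
  i=4: ✓ (witness j=6)
  i=5: ✓ (witness j=6)
  i=6: ✓ (witness j=6)
  i=7: ✗ (none in [7,9])
Positions where it holds: {4, 5, 6} → 3.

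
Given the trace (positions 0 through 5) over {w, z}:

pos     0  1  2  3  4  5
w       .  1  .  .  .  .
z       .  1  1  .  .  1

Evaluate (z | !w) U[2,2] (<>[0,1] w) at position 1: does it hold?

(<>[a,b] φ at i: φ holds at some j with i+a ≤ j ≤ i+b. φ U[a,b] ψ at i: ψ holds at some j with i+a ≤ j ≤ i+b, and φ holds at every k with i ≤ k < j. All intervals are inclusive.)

False

Need some j in [3,3] with <>[0,1] w, and (z | !w) at every k in [1,j-1].
  j=3: <>[0,1] w — fails (none in [3,4]).
No j in the window works → until fails.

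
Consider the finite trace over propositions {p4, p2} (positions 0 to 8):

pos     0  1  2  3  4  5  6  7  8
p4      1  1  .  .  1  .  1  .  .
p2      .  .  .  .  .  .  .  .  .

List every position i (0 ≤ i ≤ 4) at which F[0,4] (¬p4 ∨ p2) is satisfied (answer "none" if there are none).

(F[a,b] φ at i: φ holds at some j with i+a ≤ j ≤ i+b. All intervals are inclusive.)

Evaluate at each i in [0,4]:
  i=0: ✓ (witness j=2)
  i=1: ✓ (witness j=2)
  i=2: ✓ (witness j=2)
  i=3: ✓ (witness j=3)
  i=4: ✓ (witness j=5)

0, 1, 2, 3, 4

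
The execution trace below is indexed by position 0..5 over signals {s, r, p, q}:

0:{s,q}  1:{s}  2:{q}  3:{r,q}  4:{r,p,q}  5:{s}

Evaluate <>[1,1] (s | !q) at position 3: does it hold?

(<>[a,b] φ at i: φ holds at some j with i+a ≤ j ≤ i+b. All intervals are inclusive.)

Check (s | !q) at each j in [4,4]:
  j=4: false
No position in the window satisfies it → formula fails.

False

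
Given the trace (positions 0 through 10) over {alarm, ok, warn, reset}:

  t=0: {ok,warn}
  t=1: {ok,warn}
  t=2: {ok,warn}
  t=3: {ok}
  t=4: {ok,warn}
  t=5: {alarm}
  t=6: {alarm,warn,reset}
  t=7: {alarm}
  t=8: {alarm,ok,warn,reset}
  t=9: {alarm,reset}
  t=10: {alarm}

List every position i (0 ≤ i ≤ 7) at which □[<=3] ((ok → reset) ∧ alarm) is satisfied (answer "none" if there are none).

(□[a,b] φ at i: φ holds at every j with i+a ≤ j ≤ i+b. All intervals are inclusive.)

5, 6, 7

Evaluate at each i in [0,7]:
  i=0: ✗ (fails at j=0)
  i=1: ✗ (fails at j=1)
  i=2: ✗ (fails at j=2)
  i=3: ✗ (fails at j=3)
  i=4: ✗ (fails at j=4)
  i=5: ✓ (all of [5,8])
  i=6: ✓ (all of [6,9])
  i=7: ✓ (all of [7,10])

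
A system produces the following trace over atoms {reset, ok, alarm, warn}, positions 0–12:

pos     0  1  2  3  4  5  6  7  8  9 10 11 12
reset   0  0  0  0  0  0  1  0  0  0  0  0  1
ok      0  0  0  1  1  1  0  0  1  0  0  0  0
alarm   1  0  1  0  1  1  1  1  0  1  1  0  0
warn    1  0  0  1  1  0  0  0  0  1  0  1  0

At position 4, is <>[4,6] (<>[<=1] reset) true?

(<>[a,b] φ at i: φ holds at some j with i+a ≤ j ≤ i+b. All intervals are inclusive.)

False

Check <>[<=1] reset at each j in [8,10]:
  j=8: fails (none in [8,9])
  j=9: fails (none in [9,10])
  j=10: fails (none in [10,11])
No position in the window satisfies it → formula fails.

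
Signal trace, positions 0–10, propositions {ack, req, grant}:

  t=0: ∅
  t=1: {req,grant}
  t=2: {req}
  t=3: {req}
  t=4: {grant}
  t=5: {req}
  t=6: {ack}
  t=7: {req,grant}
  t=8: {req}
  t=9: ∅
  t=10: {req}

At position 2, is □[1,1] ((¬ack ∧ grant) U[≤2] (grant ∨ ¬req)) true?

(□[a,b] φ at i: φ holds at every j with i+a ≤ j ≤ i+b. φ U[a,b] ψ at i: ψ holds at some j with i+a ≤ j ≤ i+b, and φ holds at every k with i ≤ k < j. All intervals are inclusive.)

Check ((¬ack ∧ grant) U[≤2] (grant ∨ ¬req)) at every j in [3,3]:
  j=3: fails
Fails at j=3 → formula fails.

Does not hold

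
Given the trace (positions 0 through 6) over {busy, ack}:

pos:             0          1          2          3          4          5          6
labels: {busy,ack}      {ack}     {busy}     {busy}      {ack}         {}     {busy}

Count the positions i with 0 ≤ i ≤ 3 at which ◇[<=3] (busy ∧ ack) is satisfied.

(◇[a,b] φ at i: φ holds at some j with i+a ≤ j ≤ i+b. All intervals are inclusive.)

Evaluate at each i in [0,3]:
  i=0: ✓ (witness j=0)
  i=1: ✗ (none in [1,4])
  i=2: ✗ (none in [2,5])
  i=3: ✗ (none in [3,6])
Positions where it holds: {0} → 1.

1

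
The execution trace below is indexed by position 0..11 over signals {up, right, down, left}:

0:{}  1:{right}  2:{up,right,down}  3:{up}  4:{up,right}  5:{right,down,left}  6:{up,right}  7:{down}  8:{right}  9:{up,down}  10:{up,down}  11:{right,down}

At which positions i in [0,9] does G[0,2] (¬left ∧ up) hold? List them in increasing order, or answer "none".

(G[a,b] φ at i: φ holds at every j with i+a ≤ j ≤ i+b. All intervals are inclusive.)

2

Evaluate at each i in [0,9]:
  i=0: ✗ (fails at j=0)
  i=1: ✗ (fails at j=1)
  i=2: ✓ (all of [2,4])
  i=3: ✗ (fails at j=5)
  i=4: ✗ (fails at j=5)
  i=5: ✗ (fails at j=5)
  i=6: ✗ (fails at j=7)
  i=7: ✗ (fails at j=7)
  i=8: ✗ (fails at j=8)
  i=9: ✗ (fails at j=11)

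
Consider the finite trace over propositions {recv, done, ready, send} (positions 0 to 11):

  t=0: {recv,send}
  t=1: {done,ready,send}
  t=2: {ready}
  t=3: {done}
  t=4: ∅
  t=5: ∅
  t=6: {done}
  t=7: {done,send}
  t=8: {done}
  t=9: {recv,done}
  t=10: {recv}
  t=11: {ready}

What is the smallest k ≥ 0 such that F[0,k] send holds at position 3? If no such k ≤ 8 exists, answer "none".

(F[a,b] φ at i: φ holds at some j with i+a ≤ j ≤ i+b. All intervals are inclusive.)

4

Scan j = 3,4,… for send:
  j=3: fails
  j=4: fails
  j=5: fails
  j=6: fails
  j=7: holds
First hit at j=7, so smallest k = 7-3 = 4.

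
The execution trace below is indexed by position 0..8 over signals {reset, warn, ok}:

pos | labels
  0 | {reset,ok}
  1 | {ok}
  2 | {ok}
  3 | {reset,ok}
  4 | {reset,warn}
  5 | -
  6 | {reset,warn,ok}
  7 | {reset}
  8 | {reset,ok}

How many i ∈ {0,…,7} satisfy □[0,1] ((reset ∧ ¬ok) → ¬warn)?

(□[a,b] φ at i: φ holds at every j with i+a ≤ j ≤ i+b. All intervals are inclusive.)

6

Evaluate at each i in [0,7]:
  i=0: ✓ (all of [0,1])
  i=1: ✓ (all of [1,2])
  i=2: ✓ (all of [2,3])
  i=3: ✗ (fails at j=4)
  i=4: ✗ (fails at j=4)
  i=5: ✓ (all of [5,6])
  i=6: ✓ (all of [6,7])
  i=7: ✓ (all of [7,8])
Positions where it holds: {0, 1, 2, 5, 6, 7} → 6.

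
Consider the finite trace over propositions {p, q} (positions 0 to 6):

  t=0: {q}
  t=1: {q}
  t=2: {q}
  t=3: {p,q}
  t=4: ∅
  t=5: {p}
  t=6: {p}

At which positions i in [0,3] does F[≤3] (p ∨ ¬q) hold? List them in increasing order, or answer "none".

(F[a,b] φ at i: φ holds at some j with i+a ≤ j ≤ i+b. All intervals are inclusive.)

Evaluate at each i in [0,3]:
  i=0: ✓ (witness j=3)
  i=1: ✓ (witness j=3)
  i=2: ✓ (witness j=3)
  i=3: ✓ (witness j=3)

0, 1, 2, 3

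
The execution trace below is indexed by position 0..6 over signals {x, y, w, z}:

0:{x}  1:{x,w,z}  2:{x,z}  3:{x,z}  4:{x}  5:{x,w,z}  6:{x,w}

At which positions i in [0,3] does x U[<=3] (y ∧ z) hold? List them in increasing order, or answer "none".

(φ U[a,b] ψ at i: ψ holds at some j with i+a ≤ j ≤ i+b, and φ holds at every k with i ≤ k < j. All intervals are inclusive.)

Evaluate at each i in [0,3]:
  i=0: ✗ (no rhs in [0,3])
  i=1: ✗ (no rhs in [1,4])
  i=2: ✗ (no rhs in [2,5])
  i=3: ✗ (no rhs in [3,6])

none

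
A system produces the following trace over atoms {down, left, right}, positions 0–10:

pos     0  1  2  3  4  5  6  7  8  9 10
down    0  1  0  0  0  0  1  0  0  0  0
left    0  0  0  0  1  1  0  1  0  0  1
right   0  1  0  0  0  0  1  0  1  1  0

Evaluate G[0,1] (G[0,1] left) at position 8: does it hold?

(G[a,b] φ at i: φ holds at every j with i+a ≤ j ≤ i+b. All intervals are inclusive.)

No

Check G[0,1] left at every j in [8,9]:
  j=8: fails at 8
  j=9: fails at 9
Fails at j=8 → formula fails.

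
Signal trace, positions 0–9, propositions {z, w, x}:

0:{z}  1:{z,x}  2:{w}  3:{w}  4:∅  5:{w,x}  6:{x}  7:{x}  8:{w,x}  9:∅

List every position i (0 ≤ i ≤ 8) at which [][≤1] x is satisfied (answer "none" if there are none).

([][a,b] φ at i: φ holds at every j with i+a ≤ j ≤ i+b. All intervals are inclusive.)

5, 6, 7

Evaluate at each i in [0,8]:
  i=0: ✗ (fails at j=0)
  i=1: ✗ (fails at j=2)
  i=2: ✗ (fails at j=2)
  i=3: ✗ (fails at j=3)
  i=4: ✗ (fails at j=4)
  i=5: ✓ (all of [5,6])
  i=6: ✓ (all of [6,7])
  i=7: ✓ (all of [7,8])
  i=8: ✗ (fails at j=9)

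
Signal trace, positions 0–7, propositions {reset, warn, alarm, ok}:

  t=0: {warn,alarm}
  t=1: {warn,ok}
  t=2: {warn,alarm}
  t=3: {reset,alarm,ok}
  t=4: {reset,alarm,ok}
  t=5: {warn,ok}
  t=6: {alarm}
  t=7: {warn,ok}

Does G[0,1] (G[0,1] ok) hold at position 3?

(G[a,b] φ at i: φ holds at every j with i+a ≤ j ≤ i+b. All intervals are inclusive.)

Check G[0,1] ok at every j in [3,4]:
  j=3: holds on [3,4]
  j=4: holds on [4,5]
All positions satisfy it → formula holds.

Yes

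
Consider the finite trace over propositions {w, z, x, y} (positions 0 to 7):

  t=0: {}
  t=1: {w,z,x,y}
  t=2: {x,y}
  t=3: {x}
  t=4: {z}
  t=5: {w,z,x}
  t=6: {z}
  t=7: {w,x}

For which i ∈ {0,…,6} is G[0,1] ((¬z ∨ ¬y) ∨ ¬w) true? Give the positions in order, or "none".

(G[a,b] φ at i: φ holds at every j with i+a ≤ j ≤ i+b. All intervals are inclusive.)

2, 3, 4, 5, 6

Evaluate at each i in [0,6]:
  i=0: ✗ (fails at j=1)
  i=1: ✗ (fails at j=1)
  i=2: ✓ (all of [2,3])
  i=3: ✓ (all of [3,4])
  i=4: ✓ (all of [4,5])
  i=5: ✓ (all of [5,6])
  i=6: ✓ (all of [6,7])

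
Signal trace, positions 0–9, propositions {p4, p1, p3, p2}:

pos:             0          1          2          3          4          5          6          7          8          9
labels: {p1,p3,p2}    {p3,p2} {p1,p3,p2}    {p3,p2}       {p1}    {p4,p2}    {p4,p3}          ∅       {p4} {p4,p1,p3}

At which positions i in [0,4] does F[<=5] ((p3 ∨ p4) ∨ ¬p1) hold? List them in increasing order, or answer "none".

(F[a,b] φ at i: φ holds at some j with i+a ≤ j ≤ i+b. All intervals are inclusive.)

Evaluate at each i in [0,4]:
  i=0: ✓ (witness j=0)
  i=1: ✓ (witness j=1)
  i=2: ✓ (witness j=2)
  i=3: ✓ (witness j=3)
  i=4: ✓ (witness j=5)

0, 1, 2, 3, 4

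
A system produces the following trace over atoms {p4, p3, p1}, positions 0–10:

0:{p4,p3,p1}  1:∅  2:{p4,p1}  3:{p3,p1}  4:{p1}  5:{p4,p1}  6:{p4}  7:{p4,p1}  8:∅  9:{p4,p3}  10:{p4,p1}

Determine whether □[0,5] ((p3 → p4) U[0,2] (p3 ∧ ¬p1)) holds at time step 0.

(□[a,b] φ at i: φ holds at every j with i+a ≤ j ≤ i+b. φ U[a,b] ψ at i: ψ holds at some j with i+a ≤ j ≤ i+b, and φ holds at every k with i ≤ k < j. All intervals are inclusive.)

Check ((p3 → p4) U[0,2] (p3 ∧ ¬p1)) at every j in [0,5]:
  j=0: fails
  j=1: fails
  j=2: fails
  j=3: fails
  j=4: fails
  j=5: fails
Fails at j=0 → formula fails.

No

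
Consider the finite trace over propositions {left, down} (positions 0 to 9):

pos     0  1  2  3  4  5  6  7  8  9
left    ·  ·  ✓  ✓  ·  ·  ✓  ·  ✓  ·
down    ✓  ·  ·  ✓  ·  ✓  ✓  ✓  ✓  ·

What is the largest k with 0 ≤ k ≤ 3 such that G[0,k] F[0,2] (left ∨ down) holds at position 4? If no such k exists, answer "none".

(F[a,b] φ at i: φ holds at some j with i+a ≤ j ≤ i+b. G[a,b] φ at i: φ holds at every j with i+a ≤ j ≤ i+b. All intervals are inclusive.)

3

F[0,2] (left ∨ down) must hold from j=4 onward; find where it first fails.
  j=4: holds
  j=5: holds
  j=6: holds
  j=7: holds
Holds through j=7; largest k = 3.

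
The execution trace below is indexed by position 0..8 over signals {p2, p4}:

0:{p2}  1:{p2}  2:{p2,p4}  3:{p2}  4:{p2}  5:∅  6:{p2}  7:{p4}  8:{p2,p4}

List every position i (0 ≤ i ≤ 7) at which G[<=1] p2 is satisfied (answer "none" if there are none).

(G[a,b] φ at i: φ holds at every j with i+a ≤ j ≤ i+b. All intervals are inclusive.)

0, 1, 2, 3

Evaluate at each i in [0,7]:
  i=0: ✓ (all of [0,1])
  i=1: ✓ (all of [1,2])
  i=2: ✓ (all of [2,3])
  i=3: ✓ (all of [3,4])
  i=4: ✗ (fails at j=5)
  i=5: ✗ (fails at j=5)
  i=6: ✗ (fails at j=7)
  i=7: ✗ (fails at j=7)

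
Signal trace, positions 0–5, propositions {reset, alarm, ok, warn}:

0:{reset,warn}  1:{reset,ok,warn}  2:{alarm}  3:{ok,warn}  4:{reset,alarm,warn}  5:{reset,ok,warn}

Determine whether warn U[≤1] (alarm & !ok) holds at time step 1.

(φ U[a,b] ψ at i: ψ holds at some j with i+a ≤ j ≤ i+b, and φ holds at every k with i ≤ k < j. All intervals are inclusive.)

True

Need some j in [1,2] with (alarm & !ok), and warn at every k in [1,j-1].
  j=1: (alarm & !ok) false.
  j=2: (alarm & !ok) holds; warn holds at every k in [1,1] → satisfied.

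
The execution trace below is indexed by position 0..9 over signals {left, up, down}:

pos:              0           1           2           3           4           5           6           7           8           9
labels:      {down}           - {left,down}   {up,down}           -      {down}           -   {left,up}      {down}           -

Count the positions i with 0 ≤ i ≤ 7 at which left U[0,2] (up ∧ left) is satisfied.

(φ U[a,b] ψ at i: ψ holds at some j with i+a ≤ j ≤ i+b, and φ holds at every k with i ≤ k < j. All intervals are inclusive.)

Evaluate at each i in [0,7]:
  i=0: ✗ (no rhs in [0,2])
  i=1: ✗ (no rhs in [1,3])
  i=2: ✗ (no rhs in [2,4])
  i=3: ✗ (no rhs in [3,5])
  i=4: ✗ (no rhs in [4,6])
  i=5: ✗ (lhs fails at k=5 before rhs at j=7)
  i=6: ✗ (lhs fails at k=6 before rhs at j=7)
  i=7: ✓ (rhs at j=7)
Positions where it holds: {7} → 1.

1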